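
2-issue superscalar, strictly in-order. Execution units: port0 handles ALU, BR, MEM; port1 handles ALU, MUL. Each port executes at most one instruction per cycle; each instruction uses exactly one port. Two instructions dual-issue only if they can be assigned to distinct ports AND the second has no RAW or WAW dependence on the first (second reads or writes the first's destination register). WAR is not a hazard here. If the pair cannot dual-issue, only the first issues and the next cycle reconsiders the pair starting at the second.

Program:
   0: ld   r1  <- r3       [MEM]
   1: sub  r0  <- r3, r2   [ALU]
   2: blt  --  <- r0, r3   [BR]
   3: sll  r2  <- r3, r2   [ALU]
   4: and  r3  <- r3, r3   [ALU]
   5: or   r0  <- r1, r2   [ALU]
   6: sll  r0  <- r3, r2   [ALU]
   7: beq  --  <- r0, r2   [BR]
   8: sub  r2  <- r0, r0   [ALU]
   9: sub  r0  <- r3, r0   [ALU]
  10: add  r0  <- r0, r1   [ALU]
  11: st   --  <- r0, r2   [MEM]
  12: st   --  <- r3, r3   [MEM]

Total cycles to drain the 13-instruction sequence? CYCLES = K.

[0] i0,i1  ld+sub  -- pair
[1] i2,i3  blt+sll  -- pair
[2] i4,i5  and+or  -- pair
[3] i6  sll  -- RAW r0
[4] i7,i8  beq+sub  -- pair
[5] i9  sub  -- RAW+WAW r0
[6] i10  add  -- RAW r0
[7] i11  st  -- no-port MEM/MEM
[8] i12  st  -- tail

CYCLES = 9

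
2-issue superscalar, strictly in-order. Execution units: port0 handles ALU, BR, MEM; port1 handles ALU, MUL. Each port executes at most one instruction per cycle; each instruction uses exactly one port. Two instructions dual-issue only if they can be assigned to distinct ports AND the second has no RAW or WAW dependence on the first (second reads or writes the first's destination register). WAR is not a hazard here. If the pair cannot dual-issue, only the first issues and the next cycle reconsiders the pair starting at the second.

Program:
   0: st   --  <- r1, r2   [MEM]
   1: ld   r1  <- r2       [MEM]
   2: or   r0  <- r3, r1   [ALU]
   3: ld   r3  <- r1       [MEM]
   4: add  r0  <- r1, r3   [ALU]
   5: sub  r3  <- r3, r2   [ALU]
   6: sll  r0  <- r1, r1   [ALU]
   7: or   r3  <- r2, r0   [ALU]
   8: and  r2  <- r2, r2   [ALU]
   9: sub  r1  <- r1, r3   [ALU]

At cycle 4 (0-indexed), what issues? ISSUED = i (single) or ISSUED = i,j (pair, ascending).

ISSUED = 6

[0] i0  st.MEM  -- no-port MEM/MEM
[1] i1  ld.MEM  -- RAW r1
[2] i2&i3  or.ALU ld.MEM  -- 2-wide
[3] i4&i5  add.ALU sub.ALU  -- 2-wide
[4] i6  sll.ALU  -- RAW r0
[5] i7&i8  or.ALU and.ALU  -- 2-wide
[6] i9  sub.ALU  -- tail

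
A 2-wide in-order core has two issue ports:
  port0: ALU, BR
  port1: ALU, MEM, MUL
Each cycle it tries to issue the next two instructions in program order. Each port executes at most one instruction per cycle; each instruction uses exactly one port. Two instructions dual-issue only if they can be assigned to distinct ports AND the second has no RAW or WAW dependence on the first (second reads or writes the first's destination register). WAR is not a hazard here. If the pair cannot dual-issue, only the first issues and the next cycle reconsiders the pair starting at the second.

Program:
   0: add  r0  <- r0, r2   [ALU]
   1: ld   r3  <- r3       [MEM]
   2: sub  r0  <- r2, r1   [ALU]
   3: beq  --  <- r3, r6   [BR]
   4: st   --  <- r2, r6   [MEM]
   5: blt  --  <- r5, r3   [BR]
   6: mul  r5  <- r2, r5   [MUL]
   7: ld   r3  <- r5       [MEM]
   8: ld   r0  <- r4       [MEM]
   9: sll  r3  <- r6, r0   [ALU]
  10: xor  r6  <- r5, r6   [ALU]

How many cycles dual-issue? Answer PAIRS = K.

PAIRS = 4

#0 head=0: add ld i0,i1 pair
#1 head=2: sub beq i2,i3 pair
#2 head=4: st blt i4,i5 pair
#3 head=6: mul i6 no-port MUL/MEM
#4 head=7: ld i7 no-port MEM/MEM
#5 head=8: ld i8 RAW r0
#6 head=9: sll xor i9,i10 pair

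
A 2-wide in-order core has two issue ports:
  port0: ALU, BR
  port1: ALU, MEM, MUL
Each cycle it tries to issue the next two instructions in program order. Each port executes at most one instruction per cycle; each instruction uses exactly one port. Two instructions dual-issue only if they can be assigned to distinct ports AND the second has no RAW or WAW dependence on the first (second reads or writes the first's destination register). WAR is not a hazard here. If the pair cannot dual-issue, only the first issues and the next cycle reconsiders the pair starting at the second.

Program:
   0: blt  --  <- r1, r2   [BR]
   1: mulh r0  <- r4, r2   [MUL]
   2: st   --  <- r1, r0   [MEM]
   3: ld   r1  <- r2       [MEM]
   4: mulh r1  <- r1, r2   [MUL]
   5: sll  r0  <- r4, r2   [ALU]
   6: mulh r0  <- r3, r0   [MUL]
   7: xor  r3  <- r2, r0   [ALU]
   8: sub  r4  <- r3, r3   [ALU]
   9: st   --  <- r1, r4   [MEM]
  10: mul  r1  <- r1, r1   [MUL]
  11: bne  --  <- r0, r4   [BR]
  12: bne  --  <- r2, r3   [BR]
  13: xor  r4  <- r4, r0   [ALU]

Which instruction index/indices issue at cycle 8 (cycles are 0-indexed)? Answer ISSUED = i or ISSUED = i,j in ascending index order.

[0] i0+i1  blt/mulh  -- 2-wide
[1] i2  st  -- no-port MEM/MEM
[2] i3  ld  -- no-port MEM/MUL
[3] i4+i5  mulh/sll  -- 2-wide
[4] i6  mulh  -- RAW r0
[5] i7  xor  -- RAW r3
[6] i8  sub  -- RAW r4
[7] i9  st  -- no-port MEM/MUL
[8] i10+i11  mul/bne  -- 2-wide
[9] i12+i13  bne/xor  -- 2-wide

ISSUED = 10,11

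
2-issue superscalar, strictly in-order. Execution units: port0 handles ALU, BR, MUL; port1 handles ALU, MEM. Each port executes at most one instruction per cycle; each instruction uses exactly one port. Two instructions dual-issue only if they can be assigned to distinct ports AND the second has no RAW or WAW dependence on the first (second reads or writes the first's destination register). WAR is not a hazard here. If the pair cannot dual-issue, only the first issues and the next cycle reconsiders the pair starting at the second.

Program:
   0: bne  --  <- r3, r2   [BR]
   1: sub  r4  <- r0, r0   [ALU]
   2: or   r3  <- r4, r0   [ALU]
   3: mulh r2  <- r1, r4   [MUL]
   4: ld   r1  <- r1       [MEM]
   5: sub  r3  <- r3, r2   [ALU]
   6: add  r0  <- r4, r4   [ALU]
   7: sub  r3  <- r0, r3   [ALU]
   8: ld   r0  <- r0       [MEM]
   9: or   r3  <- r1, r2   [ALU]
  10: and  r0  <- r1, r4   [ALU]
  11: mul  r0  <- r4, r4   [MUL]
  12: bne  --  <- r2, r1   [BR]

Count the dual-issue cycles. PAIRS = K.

PAIRS = 5

  cy0 -> i0+i1 (bne+sub) dual
  cy1 -> i2+i3 (or+mulh) dual
  cy2 -> i4+i5 (ld+sub) dual
  cy3 -> i6 (add) RAW r0
  cy4 -> i7+i8 (sub+ld) dual
  cy5 -> i9+i10 (or+and) dual
  cy6 -> i11 (mul) no-port MUL/BR
  cy7 -> i12 (bne) tail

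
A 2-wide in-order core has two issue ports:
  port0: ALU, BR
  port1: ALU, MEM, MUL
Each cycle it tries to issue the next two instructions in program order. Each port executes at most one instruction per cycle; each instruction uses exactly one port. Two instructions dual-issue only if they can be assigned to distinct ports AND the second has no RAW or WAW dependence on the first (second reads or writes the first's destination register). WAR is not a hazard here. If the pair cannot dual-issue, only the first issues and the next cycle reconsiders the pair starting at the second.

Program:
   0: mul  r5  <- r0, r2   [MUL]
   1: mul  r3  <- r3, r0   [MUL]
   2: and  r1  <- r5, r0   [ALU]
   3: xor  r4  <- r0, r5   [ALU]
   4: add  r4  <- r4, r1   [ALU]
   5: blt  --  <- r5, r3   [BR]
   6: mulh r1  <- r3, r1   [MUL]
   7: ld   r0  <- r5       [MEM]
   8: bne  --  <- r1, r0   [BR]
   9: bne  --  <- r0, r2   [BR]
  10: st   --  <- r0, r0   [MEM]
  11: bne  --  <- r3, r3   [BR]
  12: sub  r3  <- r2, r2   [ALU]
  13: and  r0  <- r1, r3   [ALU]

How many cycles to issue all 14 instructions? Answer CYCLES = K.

c0: i0 mul  no-port MUL/MUL
c1: i1+i2 mul;and  dual
c2: i3 xor  RAW+WAW r4
c3: i4+i5 add;blt  dual
c4: i6 mulh  no-port MUL/MEM
c5: i7 ld  RAW r0
c6: i8 bne  no-port BR/BR
c7: i9+i10 bne;st  dual
c8: i11+i12 bne;sub  dual
c9: i13 and  tail

CYCLES = 10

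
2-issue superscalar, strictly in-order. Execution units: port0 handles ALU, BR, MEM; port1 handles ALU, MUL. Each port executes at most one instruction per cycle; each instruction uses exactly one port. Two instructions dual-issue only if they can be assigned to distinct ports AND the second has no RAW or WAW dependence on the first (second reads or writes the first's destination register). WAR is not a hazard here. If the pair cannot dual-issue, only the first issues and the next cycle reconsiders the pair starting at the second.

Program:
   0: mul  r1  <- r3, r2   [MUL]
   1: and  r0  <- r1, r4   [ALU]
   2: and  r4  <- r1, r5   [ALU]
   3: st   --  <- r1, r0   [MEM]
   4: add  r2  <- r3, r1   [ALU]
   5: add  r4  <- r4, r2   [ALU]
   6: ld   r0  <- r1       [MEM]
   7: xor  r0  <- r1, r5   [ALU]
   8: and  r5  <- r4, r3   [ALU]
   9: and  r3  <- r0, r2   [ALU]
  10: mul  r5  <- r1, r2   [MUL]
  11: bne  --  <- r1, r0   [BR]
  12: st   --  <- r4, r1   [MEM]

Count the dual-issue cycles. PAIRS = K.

PAIRS = 5

#0 head=0: mul.MUL i0 RAW r1
#1 head=1: and.ALU/and.ALU i1,i2 2-wide
#2 head=3: st.MEM/add.ALU i3,i4 2-wide
#3 head=5: add.ALU/ld.MEM i5,i6 2-wide
#4 head=7: xor.ALU/and.ALU i7,i8 2-wide
#5 head=9: and.ALU/mul.MUL i9,i10 2-wide
#6 head=11: bne.BR i11 no-port BR/MEM
#7 head=12: st.MEM i12 tail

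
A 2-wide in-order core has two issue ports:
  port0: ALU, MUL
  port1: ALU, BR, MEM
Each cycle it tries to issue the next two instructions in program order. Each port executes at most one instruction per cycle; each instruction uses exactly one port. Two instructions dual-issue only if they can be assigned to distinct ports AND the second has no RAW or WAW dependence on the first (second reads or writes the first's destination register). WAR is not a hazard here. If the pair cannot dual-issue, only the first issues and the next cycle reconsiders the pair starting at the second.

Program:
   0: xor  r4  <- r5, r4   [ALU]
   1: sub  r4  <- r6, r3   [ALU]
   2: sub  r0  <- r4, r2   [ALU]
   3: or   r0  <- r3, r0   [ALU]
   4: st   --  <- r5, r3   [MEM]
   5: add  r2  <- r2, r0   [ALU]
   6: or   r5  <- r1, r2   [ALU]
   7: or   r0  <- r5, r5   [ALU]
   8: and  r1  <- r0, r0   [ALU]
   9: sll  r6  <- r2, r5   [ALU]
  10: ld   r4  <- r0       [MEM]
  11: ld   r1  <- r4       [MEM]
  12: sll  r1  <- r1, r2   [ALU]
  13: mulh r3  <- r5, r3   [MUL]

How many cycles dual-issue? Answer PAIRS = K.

PAIRS = 3

0. xor.ALU @i0  | WAW r4
1. sub.ALU @i1  | RAW r4
2. sub.ALU @i2  | RAW+WAW r0
3. or.ALU+st.MEM @i3,i4  | dual
4. add.ALU @i5  | RAW r2
5. or.ALU @i6  | RAW r5
6. or.ALU @i7  | RAW r0
7. and.ALU+sll.ALU @i8,i9  | dual
8. ld.MEM @i10  | no-port MEM/MEM
9. ld.MEM @i11  | RAW+WAW r1
10. sll.ALU+mulh.MUL @i12,i13  | dual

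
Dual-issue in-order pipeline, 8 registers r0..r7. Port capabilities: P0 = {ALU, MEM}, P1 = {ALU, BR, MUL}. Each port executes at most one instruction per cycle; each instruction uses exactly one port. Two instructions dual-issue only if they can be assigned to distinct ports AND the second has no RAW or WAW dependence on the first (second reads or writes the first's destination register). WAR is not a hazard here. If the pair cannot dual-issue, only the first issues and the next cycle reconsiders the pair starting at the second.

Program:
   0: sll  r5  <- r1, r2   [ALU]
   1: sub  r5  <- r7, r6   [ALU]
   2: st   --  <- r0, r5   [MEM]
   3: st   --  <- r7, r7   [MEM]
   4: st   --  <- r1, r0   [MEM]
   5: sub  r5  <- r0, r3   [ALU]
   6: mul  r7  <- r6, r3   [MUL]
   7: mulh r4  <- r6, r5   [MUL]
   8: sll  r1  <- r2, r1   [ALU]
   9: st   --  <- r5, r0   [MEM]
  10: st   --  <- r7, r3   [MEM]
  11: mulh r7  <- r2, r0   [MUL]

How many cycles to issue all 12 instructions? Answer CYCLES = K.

CYCLES = 9

[0] i0  sll.ALU  -- WAW r5
[1] i1  sub.ALU  -- RAW r5
[2] i2  st.MEM  -- no-port MEM/MEM
[3] i3  st.MEM  -- no-port MEM/MEM
[4] i4&i5  st.MEM sub.ALU  -- pair
[5] i6  mul.MUL  -- no-port MUL/MUL
[6] i7&i8  mulh.MUL sll.ALU  -- pair
[7] i9  st.MEM  -- no-port MEM/MEM
[8] i10&i11  st.MEM mulh.MUL  -- pair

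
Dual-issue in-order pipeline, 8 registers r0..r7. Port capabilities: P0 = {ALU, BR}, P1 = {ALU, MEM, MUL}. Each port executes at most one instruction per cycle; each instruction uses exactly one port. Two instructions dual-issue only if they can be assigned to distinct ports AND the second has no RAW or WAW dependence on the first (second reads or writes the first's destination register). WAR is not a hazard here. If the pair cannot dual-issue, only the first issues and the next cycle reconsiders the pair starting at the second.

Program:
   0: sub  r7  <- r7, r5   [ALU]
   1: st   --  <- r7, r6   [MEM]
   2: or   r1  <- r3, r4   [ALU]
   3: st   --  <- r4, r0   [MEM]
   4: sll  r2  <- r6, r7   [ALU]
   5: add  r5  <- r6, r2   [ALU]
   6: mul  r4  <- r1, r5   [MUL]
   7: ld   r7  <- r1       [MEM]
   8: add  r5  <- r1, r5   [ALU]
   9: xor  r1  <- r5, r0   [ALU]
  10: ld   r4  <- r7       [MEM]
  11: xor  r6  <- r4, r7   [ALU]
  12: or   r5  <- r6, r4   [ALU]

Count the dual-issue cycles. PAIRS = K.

PAIRS = 4

[0] i0  sub  -- RAW r7
[1] i1,i2  st;or  -- dual
[2] i3,i4  st;sll  -- dual
[3] i5  add  -- RAW r5
[4] i6  mul  -- no-port MUL/MEM
[5] i7,i8  ld;add  -- dual
[6] i9,i10  xor;ld  -- dual
[7] i11  xor  -- RAW r6
[8] i12  or  -- tail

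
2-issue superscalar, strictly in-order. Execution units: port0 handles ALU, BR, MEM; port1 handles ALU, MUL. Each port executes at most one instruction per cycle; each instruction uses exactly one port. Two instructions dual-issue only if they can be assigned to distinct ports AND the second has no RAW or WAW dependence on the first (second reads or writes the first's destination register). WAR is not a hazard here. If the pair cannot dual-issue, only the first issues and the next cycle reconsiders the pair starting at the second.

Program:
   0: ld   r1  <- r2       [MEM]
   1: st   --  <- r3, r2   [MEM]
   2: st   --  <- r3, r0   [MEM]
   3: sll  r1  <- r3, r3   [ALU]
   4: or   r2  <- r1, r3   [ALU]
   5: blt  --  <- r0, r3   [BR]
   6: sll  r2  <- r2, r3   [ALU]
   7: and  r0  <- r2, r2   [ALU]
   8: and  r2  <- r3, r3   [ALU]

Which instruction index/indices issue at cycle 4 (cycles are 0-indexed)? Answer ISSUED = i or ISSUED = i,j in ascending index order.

ISSUED = 6

0. ld @i0  | no-port MEM/MEM
1. st @i1  | no-port MEM/MEM
2. st sll @i2&i3  | pair
3. or blt @i4&i5  | pair
4. sll @i6  | RAW r2
5. and and @i7&i8  | pair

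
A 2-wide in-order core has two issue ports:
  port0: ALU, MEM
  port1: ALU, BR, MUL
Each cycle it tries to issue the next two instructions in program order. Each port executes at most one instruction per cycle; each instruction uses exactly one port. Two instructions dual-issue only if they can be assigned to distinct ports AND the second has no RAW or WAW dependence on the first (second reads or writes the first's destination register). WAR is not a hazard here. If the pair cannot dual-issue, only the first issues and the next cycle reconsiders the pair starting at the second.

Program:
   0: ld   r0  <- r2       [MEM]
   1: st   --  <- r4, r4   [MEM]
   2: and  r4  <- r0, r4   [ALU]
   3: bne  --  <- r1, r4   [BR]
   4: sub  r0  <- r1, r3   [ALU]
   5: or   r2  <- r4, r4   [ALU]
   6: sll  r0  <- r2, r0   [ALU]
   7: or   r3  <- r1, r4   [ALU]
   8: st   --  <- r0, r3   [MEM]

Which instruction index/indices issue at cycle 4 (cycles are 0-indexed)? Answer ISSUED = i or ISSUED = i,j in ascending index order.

t=0 i0:ld ; no-port MEM/MEM
t=1 i1/i2:st+and ; dual
t=2 i3/i4:bne+sub ; dual
t=3 i5:or ; RAW r2
t=4 i6/i7:sll+or ; dual
t=5 i8:st ; tail

ISSUED = 6,7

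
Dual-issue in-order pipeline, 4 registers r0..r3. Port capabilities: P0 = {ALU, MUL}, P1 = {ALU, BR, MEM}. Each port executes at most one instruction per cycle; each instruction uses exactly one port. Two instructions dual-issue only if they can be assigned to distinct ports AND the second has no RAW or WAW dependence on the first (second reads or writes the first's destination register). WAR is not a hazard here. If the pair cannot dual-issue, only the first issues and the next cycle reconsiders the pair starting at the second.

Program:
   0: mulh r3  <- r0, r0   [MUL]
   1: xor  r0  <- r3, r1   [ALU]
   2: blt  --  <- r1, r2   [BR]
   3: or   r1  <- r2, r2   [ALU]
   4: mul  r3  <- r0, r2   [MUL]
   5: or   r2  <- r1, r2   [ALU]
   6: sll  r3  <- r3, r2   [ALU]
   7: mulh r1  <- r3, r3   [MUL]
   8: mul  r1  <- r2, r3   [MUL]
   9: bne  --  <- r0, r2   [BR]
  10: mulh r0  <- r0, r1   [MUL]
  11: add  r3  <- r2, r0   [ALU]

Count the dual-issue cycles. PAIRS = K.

PAIRS = 3

c0: i0 mulh.MUL  RAW r3
c1: i1&i2 xor.ALU;blt.BR  2-wide
c2: i3&i4 or.ALU;mul.MUL  2-wide
c3: i5 or.ALU  RAW r2
c4: i6 sll.ALU  RAW r3
c5: i7 mulh.MUL  no-port MUL/MUL
c6: i8&i9 mul.MUL;bne.BR  2-wide
c7: i10 mulh.MUL  RAW r0
c8: i11 add.ALU  tail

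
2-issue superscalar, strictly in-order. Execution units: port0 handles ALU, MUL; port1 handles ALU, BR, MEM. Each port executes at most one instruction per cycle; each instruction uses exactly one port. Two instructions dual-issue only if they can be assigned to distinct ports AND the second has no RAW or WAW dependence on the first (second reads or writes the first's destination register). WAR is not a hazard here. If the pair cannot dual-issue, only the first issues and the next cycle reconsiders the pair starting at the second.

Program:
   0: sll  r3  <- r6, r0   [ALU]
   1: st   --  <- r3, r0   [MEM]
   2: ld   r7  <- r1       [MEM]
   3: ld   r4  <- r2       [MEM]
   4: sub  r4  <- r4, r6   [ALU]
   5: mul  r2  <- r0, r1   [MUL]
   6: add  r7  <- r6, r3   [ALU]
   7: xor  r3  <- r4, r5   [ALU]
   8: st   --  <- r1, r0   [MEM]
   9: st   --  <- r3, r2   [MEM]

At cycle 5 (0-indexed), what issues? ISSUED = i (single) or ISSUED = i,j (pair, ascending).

ISSUED = 6,7

[0] i0  sll  -- RAW r3
[1] i1  st  -- no-port MEM/MEM
[2] i2  ld  -- no-port MEM/MEM
[3] i3  ld  -- RAW+WAW r4
[4] i4+i5  sub/mul  -- dual
[5] i6+i7  add/xor  -- dual
[6] i8  st  -- no-port MEM/MEM
[7] i9  st  -- tail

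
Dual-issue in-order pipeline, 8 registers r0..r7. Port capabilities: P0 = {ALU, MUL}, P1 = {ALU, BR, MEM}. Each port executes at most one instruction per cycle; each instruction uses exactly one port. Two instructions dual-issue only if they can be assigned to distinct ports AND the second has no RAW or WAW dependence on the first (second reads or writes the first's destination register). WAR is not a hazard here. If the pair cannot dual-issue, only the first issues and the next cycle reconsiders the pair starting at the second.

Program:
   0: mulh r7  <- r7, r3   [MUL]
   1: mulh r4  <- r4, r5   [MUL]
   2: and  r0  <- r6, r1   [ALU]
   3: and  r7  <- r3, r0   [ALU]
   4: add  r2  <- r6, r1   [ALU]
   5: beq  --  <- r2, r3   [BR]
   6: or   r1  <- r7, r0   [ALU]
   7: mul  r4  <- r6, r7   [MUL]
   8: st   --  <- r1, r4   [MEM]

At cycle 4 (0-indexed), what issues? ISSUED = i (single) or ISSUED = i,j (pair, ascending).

  cy0 -> i0 (mulh.MUL) no-port MUL/MUL
  cy1 -> i1/i2 (mulh.MUL/and.ALU) 2-wide
  cy2 -> i3/i4 (and.ALU/add.ALU) 2-wide
  cy3 -> i5/i6 (beq.BR/or.ALU) 2-wide
  cy4 -> i7 (mul.MUL) RAW r4
  cy5 -> i8 (st.MEM) tail

ISSUED = 7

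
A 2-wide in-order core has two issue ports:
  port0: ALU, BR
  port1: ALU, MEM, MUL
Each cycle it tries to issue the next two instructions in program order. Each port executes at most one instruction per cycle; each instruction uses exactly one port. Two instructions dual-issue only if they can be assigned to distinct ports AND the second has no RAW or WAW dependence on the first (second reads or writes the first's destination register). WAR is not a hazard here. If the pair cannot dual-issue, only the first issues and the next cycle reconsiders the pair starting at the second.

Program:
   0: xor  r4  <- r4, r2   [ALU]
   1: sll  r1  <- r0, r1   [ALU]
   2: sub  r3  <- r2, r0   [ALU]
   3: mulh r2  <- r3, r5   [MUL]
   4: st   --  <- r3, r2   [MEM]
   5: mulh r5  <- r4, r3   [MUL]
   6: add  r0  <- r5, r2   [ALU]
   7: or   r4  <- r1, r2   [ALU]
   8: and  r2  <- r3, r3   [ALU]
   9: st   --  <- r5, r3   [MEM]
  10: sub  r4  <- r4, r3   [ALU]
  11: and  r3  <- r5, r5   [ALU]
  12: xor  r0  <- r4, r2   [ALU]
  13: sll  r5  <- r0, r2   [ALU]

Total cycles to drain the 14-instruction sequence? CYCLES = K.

t=0 i0&i1:xor.ALU sll.ALU ; 2-wide
t=1 i2:sub.ALU ; RAW r3
t=2 i3:mulh.MUL ; no-port MUL/MEM
t=3 i4:st.MEM ; no-port MEM/MUL
t=4 i5:mulh.MUL ; RAW r5
t=5 i6&i7:add.ALU or.ALU ; 2-wide
t=6 i8&i9:and.ALU st.MEM ; 2-wide
t=7 i10&i11:sub.ALU and.ALU ; 2-wide
t=8 i12:xor.ALU ; RAW r0
t=9 i13:sll.ALU ; tail

CYCLES = 10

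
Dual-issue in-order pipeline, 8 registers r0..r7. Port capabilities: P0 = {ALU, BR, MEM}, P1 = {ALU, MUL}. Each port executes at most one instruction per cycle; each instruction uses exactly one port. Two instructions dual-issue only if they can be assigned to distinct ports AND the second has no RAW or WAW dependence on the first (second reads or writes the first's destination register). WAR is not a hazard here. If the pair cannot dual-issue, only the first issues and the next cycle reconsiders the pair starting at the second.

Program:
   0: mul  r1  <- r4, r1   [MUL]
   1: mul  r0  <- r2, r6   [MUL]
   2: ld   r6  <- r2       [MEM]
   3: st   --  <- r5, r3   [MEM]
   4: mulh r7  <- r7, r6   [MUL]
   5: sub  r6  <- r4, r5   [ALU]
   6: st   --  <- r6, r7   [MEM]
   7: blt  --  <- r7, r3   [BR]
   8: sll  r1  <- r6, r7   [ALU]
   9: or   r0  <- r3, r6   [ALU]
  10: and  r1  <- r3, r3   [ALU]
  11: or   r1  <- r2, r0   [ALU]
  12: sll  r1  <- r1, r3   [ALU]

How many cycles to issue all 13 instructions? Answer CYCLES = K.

CYCLES = 9

[0] i0  mul  -- no-port MUL/MUL
[1] i1+i2  mul+ld  -- 2-wide
[2] i3+i4  st+mulh  -- 2-wide
[3] i5  sub  -- RAW r6
[4] i6  st  -- no-port MEM/BR
[5] i7+i8  blt+sll  -- 2-wide
[6] i9+i10  or+and  -- 2-wide
[7] i11  or  -- RAW+WAW r1
[8] i12  sll  -- tail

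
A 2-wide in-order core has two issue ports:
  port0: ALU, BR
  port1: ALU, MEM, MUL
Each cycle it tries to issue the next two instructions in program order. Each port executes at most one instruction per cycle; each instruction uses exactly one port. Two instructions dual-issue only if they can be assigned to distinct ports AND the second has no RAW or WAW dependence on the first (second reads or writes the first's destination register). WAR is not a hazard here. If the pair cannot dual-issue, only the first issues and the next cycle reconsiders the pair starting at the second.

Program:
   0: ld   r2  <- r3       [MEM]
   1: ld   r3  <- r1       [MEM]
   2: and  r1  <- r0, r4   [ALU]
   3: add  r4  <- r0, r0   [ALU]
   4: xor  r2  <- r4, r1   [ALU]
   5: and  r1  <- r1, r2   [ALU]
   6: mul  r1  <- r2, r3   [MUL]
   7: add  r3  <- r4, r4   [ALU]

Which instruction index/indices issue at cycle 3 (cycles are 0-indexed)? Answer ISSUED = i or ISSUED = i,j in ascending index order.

ISSUED = 4

t=0 i0:ld.MEM ; no-port MEM/MEM
t=1 i1,i2:ld.MEM;and.ALU ; dual
t=2 i3:add.ALU ; RAW r4
t=3 i4:xor.ALU ; RAW r2
t=4 i5:and.ALU ; WAW r1
t=5 i6,i7:mul.MUL;add.ALU ; dual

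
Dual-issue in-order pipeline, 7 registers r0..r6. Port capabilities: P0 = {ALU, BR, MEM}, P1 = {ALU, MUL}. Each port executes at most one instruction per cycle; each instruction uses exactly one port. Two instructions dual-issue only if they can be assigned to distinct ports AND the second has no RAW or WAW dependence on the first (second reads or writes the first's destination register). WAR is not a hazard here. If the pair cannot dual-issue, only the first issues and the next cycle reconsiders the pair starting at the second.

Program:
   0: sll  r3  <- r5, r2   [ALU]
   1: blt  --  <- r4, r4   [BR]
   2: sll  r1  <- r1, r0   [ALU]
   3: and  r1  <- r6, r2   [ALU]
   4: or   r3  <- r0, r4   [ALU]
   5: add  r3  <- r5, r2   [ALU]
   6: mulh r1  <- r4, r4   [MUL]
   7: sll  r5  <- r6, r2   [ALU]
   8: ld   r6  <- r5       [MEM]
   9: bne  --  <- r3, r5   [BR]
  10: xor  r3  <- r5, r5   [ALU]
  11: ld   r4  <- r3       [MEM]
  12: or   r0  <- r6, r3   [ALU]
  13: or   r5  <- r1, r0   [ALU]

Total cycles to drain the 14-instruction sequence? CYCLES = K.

c0: i0,i1 sll blt  dual
c1: i2 sll  WAW r1
c2: i3,i4 and or  dual
c3: i5,i6 add mulh  dual
c4: i7 sll  RAW r5
c5: i8 ld  no-port MEM/BR
c6: i9,i10 bne xor  dual
c7: i11,i12 ld or  dual
c8: i13 or  tail

CYCLES = 9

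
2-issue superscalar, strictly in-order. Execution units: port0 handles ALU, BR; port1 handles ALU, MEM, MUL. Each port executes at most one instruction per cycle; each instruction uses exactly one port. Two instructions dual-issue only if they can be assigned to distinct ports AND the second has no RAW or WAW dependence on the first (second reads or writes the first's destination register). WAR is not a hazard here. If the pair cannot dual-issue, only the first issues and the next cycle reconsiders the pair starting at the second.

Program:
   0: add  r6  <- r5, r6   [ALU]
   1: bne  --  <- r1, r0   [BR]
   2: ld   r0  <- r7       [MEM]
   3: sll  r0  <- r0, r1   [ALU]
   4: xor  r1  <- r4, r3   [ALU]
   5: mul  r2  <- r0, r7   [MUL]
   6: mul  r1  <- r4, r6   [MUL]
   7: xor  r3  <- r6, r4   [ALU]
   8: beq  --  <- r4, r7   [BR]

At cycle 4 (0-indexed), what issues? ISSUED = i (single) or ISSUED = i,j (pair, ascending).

ISSUED = 6,7

[0] i0&i1  add/bne  -- pair
[1] i2  ld  -- RAW+WAW r0
[2] i3&i4  sll/xor  -- pair
[3] i5  mul  -- no-port MUL/MUL
[4] i6&i7  mul/xor  -- pair
[5] i8  beq  -- tail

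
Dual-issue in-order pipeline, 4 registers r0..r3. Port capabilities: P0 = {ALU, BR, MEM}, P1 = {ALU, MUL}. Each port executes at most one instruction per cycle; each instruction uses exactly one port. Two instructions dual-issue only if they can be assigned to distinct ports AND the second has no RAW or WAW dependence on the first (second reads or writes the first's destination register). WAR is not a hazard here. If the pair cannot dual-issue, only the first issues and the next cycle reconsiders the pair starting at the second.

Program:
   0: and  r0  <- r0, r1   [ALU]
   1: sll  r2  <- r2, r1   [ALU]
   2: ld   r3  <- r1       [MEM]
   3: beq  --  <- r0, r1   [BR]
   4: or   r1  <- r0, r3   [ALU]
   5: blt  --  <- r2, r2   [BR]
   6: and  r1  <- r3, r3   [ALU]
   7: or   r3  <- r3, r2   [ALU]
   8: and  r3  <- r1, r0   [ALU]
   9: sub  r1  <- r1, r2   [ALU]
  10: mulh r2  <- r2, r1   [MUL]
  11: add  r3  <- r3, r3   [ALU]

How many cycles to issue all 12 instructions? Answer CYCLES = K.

CYCLES = 7

#0 head=0: and.ALU;sll.ALU i0/i1 pair
#1 head=2: ld.MEM i2 no-port MEM/BR
#2 head=3: beq.BR;or.ALU i3/i4 pair
#3 head=5: blt.BR;and.ALU i5/i6 pair
#4 head=7: or.ALU i7 WAW r3
#5 head=8: and.ALU;sub.ALU i8/i9 pair
#6 head=10: mulh.MUL;add.ALU i10/i11 pair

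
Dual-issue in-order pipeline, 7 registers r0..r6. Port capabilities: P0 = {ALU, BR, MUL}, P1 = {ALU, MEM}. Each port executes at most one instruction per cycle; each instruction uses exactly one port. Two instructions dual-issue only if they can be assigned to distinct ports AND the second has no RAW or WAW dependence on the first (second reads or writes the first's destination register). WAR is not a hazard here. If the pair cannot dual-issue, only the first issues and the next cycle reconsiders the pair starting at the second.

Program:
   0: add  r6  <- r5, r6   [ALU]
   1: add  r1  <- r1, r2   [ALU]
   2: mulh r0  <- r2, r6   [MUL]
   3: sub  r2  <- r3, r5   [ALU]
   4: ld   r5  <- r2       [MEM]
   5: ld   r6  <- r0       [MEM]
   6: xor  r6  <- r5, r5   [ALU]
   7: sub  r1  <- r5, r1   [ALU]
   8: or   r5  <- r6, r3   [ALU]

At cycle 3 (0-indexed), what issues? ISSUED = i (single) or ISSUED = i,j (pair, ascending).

ISSUED = 5

#0 head=0: add+add i0&i1 dual
#1 head=2: mulh+sub i2&i3 dual
#2 head=4: ld i4 no-port MEM/MEM
#3 head=5: ld i5 WAW r6
#4 head=6: xor+sub i6&i7 dual
#5 head=8: or i8 tail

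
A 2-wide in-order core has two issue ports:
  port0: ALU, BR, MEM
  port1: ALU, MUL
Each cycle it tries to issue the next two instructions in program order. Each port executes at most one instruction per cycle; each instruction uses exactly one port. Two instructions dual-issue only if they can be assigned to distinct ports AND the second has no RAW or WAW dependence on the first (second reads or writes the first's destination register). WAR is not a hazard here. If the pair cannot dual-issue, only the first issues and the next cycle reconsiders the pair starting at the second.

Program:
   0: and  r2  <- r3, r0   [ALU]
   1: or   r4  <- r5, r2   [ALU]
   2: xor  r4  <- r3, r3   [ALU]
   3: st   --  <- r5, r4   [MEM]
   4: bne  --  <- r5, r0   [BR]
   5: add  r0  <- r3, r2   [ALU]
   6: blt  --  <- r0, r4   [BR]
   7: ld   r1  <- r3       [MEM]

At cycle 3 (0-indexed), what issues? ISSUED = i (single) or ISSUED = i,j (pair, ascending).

ISSUED = 3

t=0 i0:and.ALU ; RAW r2
t=1 i1:or.ALU ; WAW r4
t=2 i2:xor.ALU ; RAW r4
t=3 i3:st.MEM ; no-port MEM/BR
t=4 i4&i5:bne.BR+add.ALU ; 2-wide
t=5 i6:blt.BR ; no-port BR/MEM
t=6 i7:ld.MEM ; tail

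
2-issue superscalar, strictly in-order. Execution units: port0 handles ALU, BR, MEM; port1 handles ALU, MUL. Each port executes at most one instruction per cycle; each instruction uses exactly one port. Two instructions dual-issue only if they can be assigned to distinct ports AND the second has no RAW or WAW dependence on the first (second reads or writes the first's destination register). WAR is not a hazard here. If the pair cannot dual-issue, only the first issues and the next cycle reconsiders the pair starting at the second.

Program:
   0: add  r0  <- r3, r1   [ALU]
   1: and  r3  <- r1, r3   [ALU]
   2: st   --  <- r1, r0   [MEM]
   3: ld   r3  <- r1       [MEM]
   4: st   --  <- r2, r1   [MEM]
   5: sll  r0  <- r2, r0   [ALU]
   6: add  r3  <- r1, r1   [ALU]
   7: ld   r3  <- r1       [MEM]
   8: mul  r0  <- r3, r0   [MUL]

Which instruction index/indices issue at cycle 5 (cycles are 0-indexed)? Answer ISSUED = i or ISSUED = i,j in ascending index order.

ISSUED = 7

#0 head=0: add+and i0+i1 dual
#1 head=2: st i2 no-port MEM/MEM
#2 head=3: ld i3 no-port MEM/MEM
#3 head=4: st+sll i4+i5 dual
#4 head=6: add i6 WAW r3
#5 head=7: ld i7 RAW r3
#6 head=8: mul i8 tail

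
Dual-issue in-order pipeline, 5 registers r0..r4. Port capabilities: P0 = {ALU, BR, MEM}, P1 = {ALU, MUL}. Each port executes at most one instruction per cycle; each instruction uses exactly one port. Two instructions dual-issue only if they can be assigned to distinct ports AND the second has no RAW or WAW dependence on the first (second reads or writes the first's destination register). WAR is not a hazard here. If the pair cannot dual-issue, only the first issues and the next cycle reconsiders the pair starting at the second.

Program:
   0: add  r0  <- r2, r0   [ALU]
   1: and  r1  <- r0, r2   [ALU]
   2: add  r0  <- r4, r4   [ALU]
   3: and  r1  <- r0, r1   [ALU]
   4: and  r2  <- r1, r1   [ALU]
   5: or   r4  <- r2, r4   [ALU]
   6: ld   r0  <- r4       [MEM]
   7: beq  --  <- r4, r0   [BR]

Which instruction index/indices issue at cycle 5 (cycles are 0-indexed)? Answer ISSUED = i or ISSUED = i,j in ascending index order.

c0: i0 add  RAW r0
c1: i1,i2 and+add  2-wide
c2: i3 and  RAW r1
c3: i4 and  RAW r2
c4: i5 or  RAW r4
c5: i6 ld  no-port MEM/BR
c6: i7 beq  tail

ISSUED = 6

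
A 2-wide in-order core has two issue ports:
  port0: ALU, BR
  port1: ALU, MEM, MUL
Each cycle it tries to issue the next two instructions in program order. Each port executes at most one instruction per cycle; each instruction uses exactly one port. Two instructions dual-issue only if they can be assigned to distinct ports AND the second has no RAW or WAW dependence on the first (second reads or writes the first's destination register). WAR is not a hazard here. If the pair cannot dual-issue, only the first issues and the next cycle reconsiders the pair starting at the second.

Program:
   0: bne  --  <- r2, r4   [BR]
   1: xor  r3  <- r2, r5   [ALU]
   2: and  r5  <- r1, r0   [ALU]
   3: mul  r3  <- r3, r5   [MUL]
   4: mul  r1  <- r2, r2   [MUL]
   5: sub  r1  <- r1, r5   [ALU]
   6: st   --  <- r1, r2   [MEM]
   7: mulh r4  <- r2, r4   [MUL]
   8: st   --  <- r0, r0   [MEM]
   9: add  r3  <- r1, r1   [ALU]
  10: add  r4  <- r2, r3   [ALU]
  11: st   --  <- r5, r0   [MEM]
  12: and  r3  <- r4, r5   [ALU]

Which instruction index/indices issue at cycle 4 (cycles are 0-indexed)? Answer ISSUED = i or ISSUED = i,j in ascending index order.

c0: i0,i1 bne xor  dual
c1: i2 and  RAW r5
c2: i3 mul  no-port MUL/MUL
c3: i4 mul  RAW+WAW r1
c4: i5 sub  RAW r1
c5: i6 st  no-port MEM/MUL
c6: i7 mulh  no-port MUL/MEM
c7: i8,i9 st add  dual
c8: i10,i11 add st  dual
c9: i12 and  tail

ISSUED = 5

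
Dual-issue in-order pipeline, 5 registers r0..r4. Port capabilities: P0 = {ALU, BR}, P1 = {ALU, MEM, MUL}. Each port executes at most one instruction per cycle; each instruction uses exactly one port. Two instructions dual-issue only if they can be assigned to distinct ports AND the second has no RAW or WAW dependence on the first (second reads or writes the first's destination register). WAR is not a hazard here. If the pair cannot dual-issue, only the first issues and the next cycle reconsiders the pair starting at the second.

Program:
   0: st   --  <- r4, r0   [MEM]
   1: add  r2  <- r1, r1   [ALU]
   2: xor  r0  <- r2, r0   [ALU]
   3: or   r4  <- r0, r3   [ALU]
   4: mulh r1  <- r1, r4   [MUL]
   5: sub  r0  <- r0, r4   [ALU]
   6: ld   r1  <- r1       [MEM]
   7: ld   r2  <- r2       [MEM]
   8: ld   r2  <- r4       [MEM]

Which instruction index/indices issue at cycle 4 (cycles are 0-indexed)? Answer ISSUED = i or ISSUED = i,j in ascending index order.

[0] i0&i1  st.MEM add.ALU  -- pair
[1] i2  xor.ALU  -- RAW r0
[2] i3  or.ALU  -- RAW r4
[3] i4&i5  mulh.MUL sub.ALU  -- pair
[4] i6  ld.MEM  -- no-port MEM/MEM
[5] i7  ld.MEM  -- no-port MEM/MEM
[6] i8  ld.MEM  -- tail

ISSUED = 6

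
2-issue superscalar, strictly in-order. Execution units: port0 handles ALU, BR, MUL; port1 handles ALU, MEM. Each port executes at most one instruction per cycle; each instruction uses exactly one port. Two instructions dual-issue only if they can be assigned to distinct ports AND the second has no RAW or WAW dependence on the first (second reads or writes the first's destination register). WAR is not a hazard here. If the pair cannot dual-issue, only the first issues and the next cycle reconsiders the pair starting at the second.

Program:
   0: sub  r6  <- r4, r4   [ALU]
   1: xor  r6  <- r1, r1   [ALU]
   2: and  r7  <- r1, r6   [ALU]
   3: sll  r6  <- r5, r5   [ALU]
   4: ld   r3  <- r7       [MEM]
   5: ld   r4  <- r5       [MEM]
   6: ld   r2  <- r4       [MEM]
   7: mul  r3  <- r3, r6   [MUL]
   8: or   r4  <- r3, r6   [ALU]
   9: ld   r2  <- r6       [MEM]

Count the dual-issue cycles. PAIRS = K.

t=0 i0:sub.ALU ; WAW r6
t=1 i1:xor.ALU ; RAW r6
t=2 i2&i3:and.ALU sll.ALU ; pair
t=3 i4:ld.MEM ; no-port MEM/MEM
t=4 i5:ld.MEM ; no-port MEM/MEM
t=5 i6&i7:ld.MEM mul.MUL ; pair
t=6 i8&i9:or.ALU ld.MEM ; pair

PAIRS = 3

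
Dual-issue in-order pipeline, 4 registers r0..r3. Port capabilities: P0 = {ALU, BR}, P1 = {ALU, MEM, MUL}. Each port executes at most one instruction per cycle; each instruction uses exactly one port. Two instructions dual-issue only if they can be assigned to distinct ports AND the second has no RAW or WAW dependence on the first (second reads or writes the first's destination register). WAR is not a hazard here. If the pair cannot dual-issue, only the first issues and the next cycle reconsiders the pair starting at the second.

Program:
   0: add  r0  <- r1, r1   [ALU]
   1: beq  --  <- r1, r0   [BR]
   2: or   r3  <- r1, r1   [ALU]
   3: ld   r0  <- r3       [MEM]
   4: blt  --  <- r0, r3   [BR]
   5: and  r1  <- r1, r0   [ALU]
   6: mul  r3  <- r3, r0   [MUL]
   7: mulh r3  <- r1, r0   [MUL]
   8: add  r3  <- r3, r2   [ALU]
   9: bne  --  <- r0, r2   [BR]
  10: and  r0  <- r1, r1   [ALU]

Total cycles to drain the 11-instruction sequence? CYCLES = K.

t=0 i0:add ; RAW r0
t=1 i1,i2:beq+or ; dual
t=2 i3:ld ; RAW r0
t=3 i4,i5:blt+and ; dual
t=4 i6:mul ; no-port MUL/MUL
t=5 i7:mulh ; RAW+WAW r3
t=6 i8,i9:add+bne ; dual
t=7 i10:and ; tail

CYCLES = 8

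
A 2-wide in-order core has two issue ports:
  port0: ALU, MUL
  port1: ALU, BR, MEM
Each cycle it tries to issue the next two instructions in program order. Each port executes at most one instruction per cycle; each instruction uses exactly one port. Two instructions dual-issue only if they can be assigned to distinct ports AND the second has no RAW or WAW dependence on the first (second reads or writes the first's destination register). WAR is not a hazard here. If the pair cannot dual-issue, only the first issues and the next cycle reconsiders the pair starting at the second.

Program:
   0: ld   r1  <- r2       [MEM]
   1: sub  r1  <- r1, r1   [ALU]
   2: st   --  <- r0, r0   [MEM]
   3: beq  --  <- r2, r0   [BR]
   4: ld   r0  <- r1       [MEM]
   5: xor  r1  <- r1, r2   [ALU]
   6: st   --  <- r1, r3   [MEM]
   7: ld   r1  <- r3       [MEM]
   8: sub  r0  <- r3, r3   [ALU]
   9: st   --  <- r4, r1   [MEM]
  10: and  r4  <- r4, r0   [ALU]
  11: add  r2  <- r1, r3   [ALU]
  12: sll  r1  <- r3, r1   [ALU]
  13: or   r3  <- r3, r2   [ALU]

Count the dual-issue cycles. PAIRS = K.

PAIRS = 5

t=0 i0:ld ; RAW+WAW r1
t=1 i1/i2:sub st ; 2-wide
t=2 i3:beq ; no-port BR/MEM
t=3 i4/i5:ld xor ; 2-wide
t=4 i6:st ; no-port MEM/MEM
t=5 i7/i8:ld sub ; 2-wide
t=6 i9/i10:st and ; 2-wide
t=7 i11/i12:add sll ; 2-wide
t=8 i13:or ; tail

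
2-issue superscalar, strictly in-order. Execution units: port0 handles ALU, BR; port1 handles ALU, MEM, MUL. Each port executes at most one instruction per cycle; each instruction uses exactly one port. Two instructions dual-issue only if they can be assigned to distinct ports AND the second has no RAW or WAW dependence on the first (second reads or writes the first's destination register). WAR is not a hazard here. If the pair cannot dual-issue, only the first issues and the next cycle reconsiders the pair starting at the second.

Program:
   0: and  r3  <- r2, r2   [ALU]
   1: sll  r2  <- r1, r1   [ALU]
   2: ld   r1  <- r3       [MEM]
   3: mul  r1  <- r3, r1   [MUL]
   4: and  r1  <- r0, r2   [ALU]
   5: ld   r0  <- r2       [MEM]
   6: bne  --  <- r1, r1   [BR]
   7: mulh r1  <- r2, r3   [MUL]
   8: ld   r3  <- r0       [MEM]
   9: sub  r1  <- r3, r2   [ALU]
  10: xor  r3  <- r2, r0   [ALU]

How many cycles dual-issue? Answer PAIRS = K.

  cy0 -> i0/i1 (and;sll) 2-wide
  cy1 -> i2 (ld) no-port MEM/MUL
  cy2 -> i3 (mul) WAW r1
  cy3 -> i4/i5 (and;ld) 2-wide
  cy4 -> i6/i7 (bne;mulh) 2-wide
  cy5 -> i8 (ld) RAW r3
  cy6 -> i9/i10 (sub;xor) 2-wide

PAIRS = 4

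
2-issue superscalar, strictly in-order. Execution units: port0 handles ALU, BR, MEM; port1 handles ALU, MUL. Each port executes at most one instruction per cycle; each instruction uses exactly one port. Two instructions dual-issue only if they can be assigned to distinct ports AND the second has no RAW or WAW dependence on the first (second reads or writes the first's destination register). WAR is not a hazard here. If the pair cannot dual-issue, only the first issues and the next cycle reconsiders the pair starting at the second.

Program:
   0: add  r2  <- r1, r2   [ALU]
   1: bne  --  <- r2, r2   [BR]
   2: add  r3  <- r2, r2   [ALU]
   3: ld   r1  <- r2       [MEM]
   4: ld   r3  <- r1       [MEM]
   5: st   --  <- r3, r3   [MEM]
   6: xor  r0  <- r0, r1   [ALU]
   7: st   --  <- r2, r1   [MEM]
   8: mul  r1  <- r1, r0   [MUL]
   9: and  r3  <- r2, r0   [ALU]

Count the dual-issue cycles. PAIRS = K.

t=0 i0:add ; RAW r2
t=1 i1+i2:bne add ; 2-wide
t=2 i3:ld ; no-port MEM/MEM
t=3 i4:ld ; no-port MEM/MEM
t=4 i5+i6:st xor ; 2-wide
t=5 i7+i8:st mul ; 2-wide
t=6 i9:and ; tail

PAIRS = 3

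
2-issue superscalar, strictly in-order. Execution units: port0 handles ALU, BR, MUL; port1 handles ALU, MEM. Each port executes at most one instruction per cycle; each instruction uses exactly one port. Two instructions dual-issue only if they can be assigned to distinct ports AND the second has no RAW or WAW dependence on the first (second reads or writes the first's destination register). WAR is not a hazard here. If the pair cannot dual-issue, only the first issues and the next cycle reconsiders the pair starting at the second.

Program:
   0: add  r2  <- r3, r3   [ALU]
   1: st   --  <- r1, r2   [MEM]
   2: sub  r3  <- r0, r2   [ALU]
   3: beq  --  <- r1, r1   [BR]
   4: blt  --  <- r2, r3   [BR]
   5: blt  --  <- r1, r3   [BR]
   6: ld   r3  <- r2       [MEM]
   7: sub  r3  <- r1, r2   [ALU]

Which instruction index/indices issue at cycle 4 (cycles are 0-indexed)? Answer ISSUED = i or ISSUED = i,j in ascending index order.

ISSUED = 5,6

  cy0 -> i0 (add) RAW r2
  cy1 -> i1&i2 (st;sub) 2-wide
  cy2 -> i3 (beq) no-port BR/BR
  cy3 -> i4 (blt) no-port BR/BR
  cy4 -> i5&i6 (blt;ld) 2-wide
  cy5 -> i7 (sub) tail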